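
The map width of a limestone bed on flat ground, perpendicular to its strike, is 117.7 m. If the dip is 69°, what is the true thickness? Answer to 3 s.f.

110 m

True thickness t = w · sin(dip) = 117.7 × sin 69°
t = 117.7 × 0.9336 = 109.882 m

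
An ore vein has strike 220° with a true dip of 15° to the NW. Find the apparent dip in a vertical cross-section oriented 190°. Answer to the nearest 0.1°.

7.6°

Angle between strike (220°) and section (190°): β = 30°.
tan(apparent dip) = tan 15° · sin 30° = 0.1340
α = arctan(0.1340) = 7.63°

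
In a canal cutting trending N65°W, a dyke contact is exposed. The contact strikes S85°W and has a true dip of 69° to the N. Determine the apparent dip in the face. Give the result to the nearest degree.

The strike is S85°W and the section trends N65°W; the acute angle between them is β = 30°.
tan(apparent dip) = tan 69° · sin 30° = 1.3025
α = arctan(1.3025) = 52.49°

52°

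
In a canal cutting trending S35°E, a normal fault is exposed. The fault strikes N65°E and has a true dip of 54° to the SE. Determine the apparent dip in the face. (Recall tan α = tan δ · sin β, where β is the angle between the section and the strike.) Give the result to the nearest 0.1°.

53.6°

Angle between strike (N65°E) and section (S35°E): β = 80°.
tan(apparent dip) = tan 54° · sin 80° = 1.3555
α = arctan(1.3555) = 53.58°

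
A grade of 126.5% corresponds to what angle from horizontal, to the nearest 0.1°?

51.7°

tan θ = 126.5/100 = 1.2650
θ = arctan(1.2650) = 51.67°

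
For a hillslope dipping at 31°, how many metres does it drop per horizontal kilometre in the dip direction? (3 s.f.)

drop per km = 1000 × tan 31° = 1000 × 0.6009

601 m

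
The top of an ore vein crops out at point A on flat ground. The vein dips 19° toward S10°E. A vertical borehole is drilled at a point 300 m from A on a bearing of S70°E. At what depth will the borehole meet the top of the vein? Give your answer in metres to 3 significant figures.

The hole lies 60° from the dip direction, so the down-dip offset is 300 × cos 60° = 150.00 m.
Depth = down-dip offset × tan(dip) = 150.00 × tan 19° = 150.00 × 0.3443
Depth = 51.65 m

51.6 m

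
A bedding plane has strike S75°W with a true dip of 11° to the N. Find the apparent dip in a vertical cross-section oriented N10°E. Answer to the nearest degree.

The section lies 65° from the strike.
tan α = tan 11° × sin 65° = 0.1944 × 0.9063 = 0.1762
α = arctan(0.1762) = 9.99°

10°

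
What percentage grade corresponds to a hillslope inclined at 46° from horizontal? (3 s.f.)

104%

grade % = 100 × tan 46° = 100 × 1.0355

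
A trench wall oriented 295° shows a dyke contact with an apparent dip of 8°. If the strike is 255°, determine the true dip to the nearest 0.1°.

12.3°

The section is 40° from the strike.
tan δ = tan α / sin β = tan 8° / sin 40° = 0.1405 / 0.6428 = 0.2186
δ = arctan(0.2186) = 12.33°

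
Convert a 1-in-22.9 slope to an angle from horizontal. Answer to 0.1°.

2.5°

tan θ = 1/22.9 = 0.0437
θ = arctan(0.0437) = 2.50°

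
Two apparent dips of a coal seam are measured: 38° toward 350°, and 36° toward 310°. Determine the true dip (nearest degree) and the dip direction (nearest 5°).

Each apparent-dip line lies in the plane. As unit vectors (x east, y north, z up), v₁ plunges 38°→350° and v₂ plunges 36°→310°.
The plane normal is n = v₁ × v₂ ∝ (-0.136, 0.301, 0.410).
Dip δ = arctan(|n_h|/n_z) = arctan(0.330/0.410) = 38.9°.
The horizontal component of n points toward azimuth atan2(n_x, n_y) = 336°, the dip direction.

true dip 39°, dip direction 335°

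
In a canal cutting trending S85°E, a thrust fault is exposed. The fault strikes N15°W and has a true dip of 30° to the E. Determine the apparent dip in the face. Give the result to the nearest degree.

The section lies 70° from the strike.
tan(apparent dip) = tan 30° · sin 70° = 0.5425
apparent dip = arctan 0.5425 = 28.48°

28°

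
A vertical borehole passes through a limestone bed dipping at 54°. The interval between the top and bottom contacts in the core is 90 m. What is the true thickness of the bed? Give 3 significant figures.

52.9 m

True thickness t = h · cos(dip) = 90 × cos 54°
t = 90 × 0.5878 = 52.901 m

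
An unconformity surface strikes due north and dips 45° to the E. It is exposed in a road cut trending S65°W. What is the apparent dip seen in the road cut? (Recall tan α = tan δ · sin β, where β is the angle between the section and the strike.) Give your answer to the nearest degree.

42°

The section lies 65° from the strike.
tan α = tan 45° × sin 65° = 1.0000 × 0.9063 = 0.9063
apparent dip = arctan 0.9063 = 42.19°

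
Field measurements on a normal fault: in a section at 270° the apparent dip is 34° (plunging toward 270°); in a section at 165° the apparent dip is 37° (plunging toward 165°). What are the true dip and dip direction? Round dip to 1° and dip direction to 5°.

true dip 50°, dip direction 215°

Represent each trace as a vector plunging at its apparent dip toward its trend (east-north-up frame): v₁ = (-0.829, -0.000, -0.559), v₂ = (0.207, -0.771, -0.602).
The plane normal is n = v₁ × v₂ ∝ (-0.431, -0.615, 0.640).
True dip = arccos(n_z / |n|) = arccos(0.6484) = 49.6°.
Dip direction = azimuth of (n_x, n_y) = atan2(-0.431, -0.615) = 215°.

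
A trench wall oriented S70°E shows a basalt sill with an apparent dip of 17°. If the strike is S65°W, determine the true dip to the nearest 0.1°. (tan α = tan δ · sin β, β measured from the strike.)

23.4°

β = acute angle between strike S65°W and section S70°E = 45°.
tan δ = tan α / sin β = tan 17° / sin 45° = 0.3057 / 0.7071 = 0.4324
δ = arctan(0.4324) = 23.38°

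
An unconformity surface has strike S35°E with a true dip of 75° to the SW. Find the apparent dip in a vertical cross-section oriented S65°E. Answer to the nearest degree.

62°

The strike is S35°E and the section trends S65°E; the acute angle between them is β = 30°.
tan α = tan 75° × sin 30° = 3.7321 × 0.5000 = 1.8660
α = arctan(1.8660) = 61.81°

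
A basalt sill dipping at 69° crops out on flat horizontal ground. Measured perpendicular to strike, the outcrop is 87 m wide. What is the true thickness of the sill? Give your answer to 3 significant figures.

81.2 m

True thickness t = w · sin(dip) = 87 × sin 69°
t = 87 × 0.9336 = 81.221 m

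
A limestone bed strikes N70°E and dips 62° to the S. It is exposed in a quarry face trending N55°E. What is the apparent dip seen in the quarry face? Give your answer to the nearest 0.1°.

26.0°

Angle between strike (N70°E) and section (N55°E): β = 15°.
tan α = tan 62° × sin 15° = 1.8807 × 0.2588 = 0.4868
α = arctan(0.4868) = 25.96°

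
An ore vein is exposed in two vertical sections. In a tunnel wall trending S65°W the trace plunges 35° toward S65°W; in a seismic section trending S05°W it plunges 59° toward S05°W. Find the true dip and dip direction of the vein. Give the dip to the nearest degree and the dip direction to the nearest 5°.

The two traces are lines in the plane: v₁ = (sin 245°·cos 35°, cos 245°·cos 35°, −sin 35°), v₂ = (sin 185°·cos 59°, cos 185°·cos 59°, −sin 59°).
The plane normal is n = v₁ × v₂ ∝ (0.002, -0.611, 0.365).
tan δ = √(n_x²+n_y²)/n_z = 0.611/0.365, so δ = 59.1°.
Dip direction = azimuth of (n_x, n_y) = atan2(0.002, -0.611) = 180°.

true dip 59°, dip direction 180°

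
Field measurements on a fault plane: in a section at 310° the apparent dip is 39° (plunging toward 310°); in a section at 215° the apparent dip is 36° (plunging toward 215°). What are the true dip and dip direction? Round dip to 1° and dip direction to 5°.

The two traces are lines in the plane: v₁ = (sin 310°·cos 39°, cos 310°·cos 39°, −sin 39°), v₂ = (sin 215°·cos 36°, cos 215°·cos 36°, −sin 36°).
The plane normal is n = v₁ × v₂ ∝ (-0.711, -0.058, 0.626).
tan δ = √(n_x²+n_y²)/n_z = 0.713/0.626, so δ = 48.7°.
Dip direction = atan2(-0.711, -0.058) = 265° (azimuth of n's horizontal projection).

true dip 49°, dip direction 265°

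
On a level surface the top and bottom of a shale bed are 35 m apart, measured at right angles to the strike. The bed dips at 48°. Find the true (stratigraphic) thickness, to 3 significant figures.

26.0 m

True thickness t = w · sin(dip) = 35 × sin 48°
t = 35 × 0.7431 = 26.010 m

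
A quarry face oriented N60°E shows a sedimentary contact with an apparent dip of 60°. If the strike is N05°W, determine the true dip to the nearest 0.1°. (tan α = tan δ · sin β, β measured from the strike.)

The section is 65° from the strike.
tan(true dip) = tan 60° / sin 65° = 1.9111
true dip = arctan 1.9111 = 62.38°

62.4°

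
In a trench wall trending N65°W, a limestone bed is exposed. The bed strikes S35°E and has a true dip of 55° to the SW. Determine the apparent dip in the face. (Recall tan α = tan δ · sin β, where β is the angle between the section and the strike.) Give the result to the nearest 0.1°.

35.5°

Angle between strike (S35°E) and section (N65°W): β = 30°.
tan α = tan 55° × sin 30° = 1.4281 × 0.5000 = 0.7141
apparent dip = arctan 0.7141 = 35.53°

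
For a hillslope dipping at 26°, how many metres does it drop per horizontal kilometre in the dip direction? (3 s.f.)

drop per km = 1000 × tan 26° = 1000 × 0.4877

488 m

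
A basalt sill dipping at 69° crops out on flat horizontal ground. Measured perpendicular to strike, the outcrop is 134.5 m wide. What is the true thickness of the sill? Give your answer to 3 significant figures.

126 m

True thickness t = w · sin(dip) = 134.5 × sin 69°
t = 134.5 × 0.9336 = 125.567 m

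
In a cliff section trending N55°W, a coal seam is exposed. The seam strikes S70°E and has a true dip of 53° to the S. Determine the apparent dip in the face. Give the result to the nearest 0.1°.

Angle between strike (S70°E) and section (N55°W): β = 15°.
tan(apparent dip) = tan 53° · sin 15° = 0.3435
apparent dip = arctan 0.3435 = 18.96°

19.0°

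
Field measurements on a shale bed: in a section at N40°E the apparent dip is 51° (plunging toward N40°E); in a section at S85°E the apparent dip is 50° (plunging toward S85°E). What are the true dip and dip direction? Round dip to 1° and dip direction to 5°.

Each apparent-dip line lies in the plane. As unit vectors (x east, y north, z up), v₁ plunges 51°→N40°E and v₂ plunges 50°→S85°E.
n = v₁ × v₂ = (0.413, 0.188, 0.331) (taken with n_z > 0).
Dip δ = arctan(|n_h|/n_z) = arctan(0.454/0.331) = 53.8°.
Dip direction = azimuth of (n_x, n_y) = atan2(0.413, 0.188) = 66°.

true dip 54°, dip direction 065°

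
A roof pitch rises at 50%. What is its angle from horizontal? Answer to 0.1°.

tan θ = 50/100 = 0.5000
θ = arctan(0.5000) = 26.57°

26.6°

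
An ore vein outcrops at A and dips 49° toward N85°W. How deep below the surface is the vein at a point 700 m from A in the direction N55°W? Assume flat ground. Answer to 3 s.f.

697 m

The hole lies 30° from the dip direction, so the down-dip offset is 700 × cos 30° = 606.22 m.
Depth = down-dip offset × tan(dip) = 606.22 × tan 49° = 606.22 × 1.1504
Depth = 697.37 m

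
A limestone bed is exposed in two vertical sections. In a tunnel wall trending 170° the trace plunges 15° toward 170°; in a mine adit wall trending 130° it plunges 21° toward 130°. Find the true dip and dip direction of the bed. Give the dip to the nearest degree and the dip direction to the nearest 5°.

true dip 21°, dip direction 125°

Represent each trace as a vector plunging at its apparent dip toward its trend (east-north-up frame): v₁ = (0.168, -0.951, -0.259), v₂ = (0.715, -0.600, -0.358).
The plane normal is n = v₁ × v₂ ∝ (0.186, -0.125, 0.580).
True dip = arccos(n_z / |n|) = arccos(0.9329) = 21.1°.
Dip direction = azimuth of (n_x, n_y) = atan2(0.186, -0.125) = 124°.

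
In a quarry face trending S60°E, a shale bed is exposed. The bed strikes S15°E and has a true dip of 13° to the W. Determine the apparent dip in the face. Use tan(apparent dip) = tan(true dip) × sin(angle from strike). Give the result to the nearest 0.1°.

The section lies 45° from the strike.
tan(apparent dip) = tan 13° · sin 45° = 0.1632
apparent dip = arctan 0.1632 = 9.27°

9.3°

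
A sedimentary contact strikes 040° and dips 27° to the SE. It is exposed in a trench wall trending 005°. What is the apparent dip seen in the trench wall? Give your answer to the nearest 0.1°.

16.3°

Angle between strike (040°) and section (005°): β = 35°.
tan(apparent dip) = tan 27° · sin 35° = 0.2923
apparent dip = arctan 0.2923 = 16.29°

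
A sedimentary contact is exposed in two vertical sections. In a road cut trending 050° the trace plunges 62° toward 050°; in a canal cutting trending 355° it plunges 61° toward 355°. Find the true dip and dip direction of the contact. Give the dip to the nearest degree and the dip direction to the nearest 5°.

true dip 64°, dip direction 025°

Represent each trace as a vector plunging at its apparent dip toward its trend (east-north-up frame): v₁ = (0.360, 0.302, -0.883), v₂ = (-0.042, 0.483, -0.875).
The plane normal is n = v₁ × v₂ ∝ (0.162, 0.352, 0.186).
Dip δ = arctan(|n_h|/n_z) = arctan(0.388/0.186) = 64.3°.
Dip direction = atan2(0.162, 0.352) = 25° (azimuth of n's horizontal projection).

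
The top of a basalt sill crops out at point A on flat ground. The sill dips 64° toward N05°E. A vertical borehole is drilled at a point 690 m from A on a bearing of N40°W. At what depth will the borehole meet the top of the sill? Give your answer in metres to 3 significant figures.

1000 m

The hole lies 45° from the dip direction, so the down-dip offset is 690 × cos 45° = 487.90 m.
Depth = down-dip offset × tan(dip) = 487.90 × tan 64° = 487.90 × 2.0503
Depth = 1000.35 m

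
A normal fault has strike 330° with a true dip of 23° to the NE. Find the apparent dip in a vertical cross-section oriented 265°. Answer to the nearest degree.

21°

Angle between strike (330°) and section (265°): β = 65°.
tan α = tan 23° × sin 65° = 0.4245 × 0.9063 = 0.3847
α = arctan(0.3847) = 21.04°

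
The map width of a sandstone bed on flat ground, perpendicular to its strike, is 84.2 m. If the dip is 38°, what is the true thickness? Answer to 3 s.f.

True thickness t = w · sin(dip) = 84.2 × sin 38°
t = 84.2 × 0.6157 = 51.839 m

51.8 m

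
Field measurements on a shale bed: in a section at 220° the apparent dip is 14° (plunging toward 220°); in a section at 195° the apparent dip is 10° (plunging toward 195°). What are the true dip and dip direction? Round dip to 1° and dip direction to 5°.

Each apparent-dip line lies in the plane. As unit vectors (x east, y north, z up), v₁ plunges 14°→220° and v₂ plunges 10°→195°.
n = v₁ × v₂ = (-0.101, -0.047, 0.404) (taken with n_z > 0).
True dip = arccos(n_z / |n|) = arccos(0.9641) = 15.4°.
Dip direction = azimuth of (n_x, n_y) = atan2(-0.101, -0.047) = 245°.

true dip 15°, dip direction 245°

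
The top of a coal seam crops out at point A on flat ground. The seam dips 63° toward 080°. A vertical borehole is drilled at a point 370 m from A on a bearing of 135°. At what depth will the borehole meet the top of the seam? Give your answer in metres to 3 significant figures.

The hole lies 55° from the dip direction, so the down-dip offset is 370 × cos 55° = 212.22 m.
Depth = down-dip offset × tan(dip) = 212.22 × tan 63° = 212.22 × 1.9626
Depth = 416.51 m

417 m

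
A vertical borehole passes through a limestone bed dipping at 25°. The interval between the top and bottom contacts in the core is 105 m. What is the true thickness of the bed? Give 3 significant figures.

95.2 m

True thickness t = h · cos(dip) = 105 × cos 25°
t = 105 × 0.9063 = 95.162 m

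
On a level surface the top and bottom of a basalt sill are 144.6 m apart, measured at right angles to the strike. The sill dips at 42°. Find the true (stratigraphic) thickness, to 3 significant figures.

True thickness t = w · sin(dip) = 144.6 × sin 42°
t = 144.6 × 0.6691 = 96.756 m

96.8 m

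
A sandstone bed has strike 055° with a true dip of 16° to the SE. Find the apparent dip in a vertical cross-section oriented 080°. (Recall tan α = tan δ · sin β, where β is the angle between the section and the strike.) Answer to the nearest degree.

7°

The section lies 25° from the strike.
tan(apparent dip) = tan 16° · sin 25° = 0.1212
apparent dip = arctan 0.1212 = 6.91°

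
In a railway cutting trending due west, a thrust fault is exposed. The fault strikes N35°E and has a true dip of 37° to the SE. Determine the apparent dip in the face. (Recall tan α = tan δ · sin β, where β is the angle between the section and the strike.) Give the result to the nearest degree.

The section lies 55° from the strike.
tan(apparent dip) = tan 37° · sin 55° = 0.6173
apparent dip = arctan 0.6173 = 31.69°

32°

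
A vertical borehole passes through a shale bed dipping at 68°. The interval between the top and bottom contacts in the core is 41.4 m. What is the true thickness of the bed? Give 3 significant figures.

15.5 m

True thickness t = h · cos(dip) = 41.4 × cos 68°
t = 41.4 × 0.3746 = 15.509 m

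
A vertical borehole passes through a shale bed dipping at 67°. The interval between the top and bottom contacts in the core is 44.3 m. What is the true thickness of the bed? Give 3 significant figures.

True thickness t = h · cos(dip) = 44.3 × cos 67°
t = 44.3 × 0.3907 = 17.309 m

17.3 m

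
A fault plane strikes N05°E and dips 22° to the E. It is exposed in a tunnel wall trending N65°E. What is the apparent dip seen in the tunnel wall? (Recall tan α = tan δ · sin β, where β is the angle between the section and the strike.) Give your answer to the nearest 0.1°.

The strike is N05°E and the section trends N65°E; the acute angle between them is β = 60°.
tan(apparent dip) = tan 22° · sin 60° = 0.3499
apparent dip = arctan 0.3499 = 19.28°

19.3°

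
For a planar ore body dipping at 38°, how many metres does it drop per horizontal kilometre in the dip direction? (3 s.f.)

781 m

drop per km = 1000 × tan 38° = 1000 × 0.7813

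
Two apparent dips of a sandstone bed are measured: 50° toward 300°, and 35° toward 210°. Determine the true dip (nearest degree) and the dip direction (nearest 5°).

The two traces are lines in the plane: v₁ = (sin 300°·cos 50°, cos 300°·cos 50°, −sin 50°), v₂ = (sin 210°·cos 35°, cos 210°·cos 35°, −sin 35°).
Cross product v₁ × v₂ gives the pole to the plane: n ∝ (-0.728, -0.006, 0.527).
True dip = arccos(n_z / |n|) = arccos(0.5862) = 54.1°.
The horizontal component of n points toward azimuth atan2(n_x, n_y) = 270°, the dip direction.

true dip 54°, dip direction 270°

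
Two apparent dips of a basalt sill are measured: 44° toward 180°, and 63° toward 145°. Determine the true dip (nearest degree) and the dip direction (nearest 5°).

The two traces are lines in the plane: v₁ = (sin 180°·cos 44°, cos 180°·cos 44°, −sin 44°), v₂ = (sin 145°·cos 63°, cos 145°·cos 63°, −sin 63°).
Cross product v₁ × v₂ gives the pole to the plane: n ∝ (0.383, -0.181, 0.187).
tan δ = √(n_x²+n_y²)/n_z = 0.423/0.187, so δ = 66.1°.
The horizontal component of n points toward azimuth atan2(n_x, n_y) = 115°, the dip direction.

true dip 66°, dip direction 115°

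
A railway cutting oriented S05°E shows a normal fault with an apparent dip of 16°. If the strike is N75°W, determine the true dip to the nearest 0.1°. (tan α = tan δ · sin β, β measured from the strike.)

β = acute angle between strike N75°W and section S05°E = 70°.
tan(true dip) = tan 16° / sin 70° = 0.3051
δ = arctan(0.3051) = 16.97°

17.0°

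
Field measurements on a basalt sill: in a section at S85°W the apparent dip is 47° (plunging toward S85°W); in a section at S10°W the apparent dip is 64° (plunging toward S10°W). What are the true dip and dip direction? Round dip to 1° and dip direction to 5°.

The two traces are lines in the plane: v₁ = (sin 265°·cos 47°, cos 265°·cos 47°, −sin 47°), v₂ = (sin 190°·cos 64°, cos 190°·cos 64°, −sin 64°).
n = v₁ × v₂ = (-0.262, -0.555, 0.289) (taken with n_z > 0).
Dip δ = arctan(|n_h|/n_z) = arctan(0.614/0.289) = 64.8°.
Dip direction = azimuth of (n_x, n_y) = atan2(-0.262, -0.555) = 205°.

true dip 65°, dip direction 205°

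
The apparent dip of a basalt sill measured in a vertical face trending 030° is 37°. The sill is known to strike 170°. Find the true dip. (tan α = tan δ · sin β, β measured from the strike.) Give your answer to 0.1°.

β = acute angle between strike 170° and section 030° = 40°.
tan(true dip) = tan 37° / sin 40° = 1.1723
δ = arctan(1.1723) = 49.54°

49.5°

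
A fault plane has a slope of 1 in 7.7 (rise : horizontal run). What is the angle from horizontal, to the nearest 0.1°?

tan θ = 1/7.7 = 0.1299
θ = arctan(0.1299) = 7.40°

7.4°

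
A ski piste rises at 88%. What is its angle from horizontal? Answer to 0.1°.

41.3°

tan θ = 88/100 = 0.8800
θ = arctan(0.8800) = 41.35°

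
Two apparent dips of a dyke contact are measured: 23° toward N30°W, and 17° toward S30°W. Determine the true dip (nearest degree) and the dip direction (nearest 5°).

Each apparent-dip line lies in the plane. As unit vectors (x east, y north, z up), v₁ plunges 23°→N30°W and v₂ plunges 17°→S30°W.
The plane normal is n = v₁ × v₂ ∝ (-0.557, 0.052, 0.762).
tan δ = √(n_x²+n_y²)/n_z = 0.559/0.762, so δ = 36.3°.
Dip direction = atan2(-0.557, 0.052) = 275° (azimuth of n's horizontal projection).

true dip 36°, dip direction 275°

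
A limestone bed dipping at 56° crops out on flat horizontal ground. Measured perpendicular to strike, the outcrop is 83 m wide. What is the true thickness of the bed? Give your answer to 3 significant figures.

68.8 m

True thickness t = w · sin(dip) = 83 × sin 56°
t = 83 × 0.8290 = 68.810 m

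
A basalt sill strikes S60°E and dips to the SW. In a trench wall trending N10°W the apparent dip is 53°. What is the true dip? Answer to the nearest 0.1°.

60.0°

β = acute angle between strike S60°E and section N10°W = 50°.
tan δ = tan α / sin β = tan 53° / sin 50° = 1.3270 / 0.7660 = 1.7323
δ = arctan(1.7323) = 60.00°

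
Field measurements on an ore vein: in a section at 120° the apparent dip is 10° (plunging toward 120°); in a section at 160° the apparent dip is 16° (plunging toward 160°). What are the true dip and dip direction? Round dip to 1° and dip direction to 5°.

The two traces are lines in the plane: v₁ = (sin 120°·cos 10°, cos 120°·cos 10°, −sin 10°), v₂ = (sin 160°·cos 16°, cos 160°·cos 16°, −sin 16°).
n = v₁ × v₂ = (0.021, -0.178, 0.609) (taken with n_z > 0).
tan δ = √(n_x²+n_y²)/n_z = 0.179/0.609, so δ = 16.4°.
The horizontal component of n points toward azimuth atan2(n_x, n_y) = 173°, the dip direction.

true dip 16°, dip direction 175°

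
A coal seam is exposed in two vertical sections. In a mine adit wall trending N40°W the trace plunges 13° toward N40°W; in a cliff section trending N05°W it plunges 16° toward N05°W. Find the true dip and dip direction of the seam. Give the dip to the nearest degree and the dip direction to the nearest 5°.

true dip 16°, dip direction 355°

Represent each trace as a vector plunging at its apparent dip toward its trend (east-north-up frame): v₁ = (-0.626, 0.746, -0.225), v₂ = (-0.084, 0.958, -0.276).
n = v₁ × v₂ = (-0.010, 0.154, 0.537) (taken with n_z > 0).
tan δ = √(n_x²+n_y²)/n_z = 0.154/0.537, so δ = 16.0°.
The horizontal component of n points toward azimuth atan2(n_x, n_y) = 356°, the dip direction.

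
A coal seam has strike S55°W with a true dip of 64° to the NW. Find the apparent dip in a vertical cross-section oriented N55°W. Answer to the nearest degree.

Angle between strike (S55°W) and section (N55°W): β = 70°.
tan(apparent dip) = tan 64° · sin 70° = 1.9267
apparent dip = arctan 1.9267 = 62.57°

63°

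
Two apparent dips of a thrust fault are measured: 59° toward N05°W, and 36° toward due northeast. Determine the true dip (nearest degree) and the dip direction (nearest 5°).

Each apparent-dip line lies in the plane. As unit vectors (x east, y north, z up), v₁ plunges 59°→N05°W and v₂ plunges 36°→due northeast.
n = v₁ × v₂ = (-0.189, 0.517, 0.319) (taken with n_z > 0).
tan δ = √(n_x²+n_y²)/n_z = 0.550/0.319, so δ = 59.9°.
The horizontal component of n points toward azimuth atan2(n_x, n_y) = 340°, the dip direction.

true dip 60°, dip direction 340°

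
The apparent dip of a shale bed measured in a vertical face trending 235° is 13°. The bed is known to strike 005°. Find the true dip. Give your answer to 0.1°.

16.8°

β = acute angle between strike 005° and section 235° = 50°.
tan δ = tan α / sin β = tan 13° / sin 50° = 0.2309 / 0.7660 = 0.3014
δ = arctan(0.3014) = 16.77°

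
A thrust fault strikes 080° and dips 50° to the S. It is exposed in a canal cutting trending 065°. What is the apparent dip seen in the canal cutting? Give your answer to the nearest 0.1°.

17.1°

The strike is 080° and the section trends 065°; the acute angle between them is β = 15°.
tan(apparent dip) = tan 50° · sin 15° = 0.3084
apparent dip = arctan 0.3084 = 17.14°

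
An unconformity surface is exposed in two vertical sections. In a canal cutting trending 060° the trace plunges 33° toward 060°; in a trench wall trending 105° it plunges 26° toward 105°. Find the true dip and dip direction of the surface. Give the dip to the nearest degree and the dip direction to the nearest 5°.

Each apparent-dip line lies in the plane. As unit vectors (x east, y north, z up), v₁ plunges 33°→060° and v₂ plunges 26°→105°.
The plane normal is n = v₁ × v₂ ∝ (0.311, 0.154, 0.533).
tan δ = √(n_x²+n_y²)/n_z = 0.347/0.533, so δ = 33.1°.
Dip direction = azimuth of (n_x, n_y) = atan2(0.311, 0.154) = 64°.

true dip 33°, dip direction 065°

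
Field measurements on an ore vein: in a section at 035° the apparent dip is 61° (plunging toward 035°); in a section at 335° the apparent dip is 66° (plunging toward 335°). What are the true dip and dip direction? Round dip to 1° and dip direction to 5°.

The two traces are lines in the plane: v₁ = (sin 35°·cos 61°, cos 35°·cos 61°, −sin 61°), v₂ = (sin 335°·cos 66°, cos 335°·cos 66°, −sin 66°).
The plane normal is n = v₁ × v₂ ∝ (-0.040, 0.404, 0.171).
True dip = arccos(n_z / |n|) = arccos(0.3874) = 67.2°.
The horizontal component of n points toward azimuth atan2(n_x, n_y) = 354°, the dip direction.

true dip 67°, dip direction 355°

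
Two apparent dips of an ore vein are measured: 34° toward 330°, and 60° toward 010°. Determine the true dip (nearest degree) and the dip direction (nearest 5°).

true dip 64°, dip direction 040°

Each apparent-dip line lies in the plane. As unit vectors (x east, y north, z up), v₁ plunges 34°→330° and v₂ plunges 60°→010°.
Cross product v₁ × v₂ gives the pole to the plane: n ∝ (0.346, 0.408, 0.266).
Dip δ = arctan(|n_h|/n_z) = arctan(0.535/0.266) = 63.5°.
Dip direction = azimuth of (n_x, n_y) = atan2(0.346, 0.408) = 40°.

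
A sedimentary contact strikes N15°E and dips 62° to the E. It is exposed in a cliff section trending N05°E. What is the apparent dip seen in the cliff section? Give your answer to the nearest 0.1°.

18.1°

The section lies 10° from the strike.
tan α = tan 62° × sin 10° = 1.8807 × 0.1736 = 0.3266
apparent dip = arctan 0.3266 = 18.09°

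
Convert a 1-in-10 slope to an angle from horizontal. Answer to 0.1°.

tan θ = 1/10 = 0.1000
θ = arctan(0.1000) = 5.71°

5.7°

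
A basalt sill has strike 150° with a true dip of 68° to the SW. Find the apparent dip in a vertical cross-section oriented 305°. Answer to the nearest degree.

46°

The section lies 25° from the strike.
tan α = tan 68° × sin 25° = 2.4751 × 0.4226 = 1.0460
apparent dip = arctan 1.0460 = 46.29°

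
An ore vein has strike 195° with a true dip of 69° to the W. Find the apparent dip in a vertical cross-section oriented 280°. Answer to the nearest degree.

The strike is 195° and the section trends 280°; the acute angle between them is β = 85°.
tan α = tan 69° × sin 85° = 2.6051 × 0.9962 = 2.5952
α = arctan(2.5952) = 68.93°

69°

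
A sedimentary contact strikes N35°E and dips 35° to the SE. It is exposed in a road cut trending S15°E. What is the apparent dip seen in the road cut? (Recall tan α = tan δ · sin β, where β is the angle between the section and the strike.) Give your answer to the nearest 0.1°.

28.2°

The section lies 50° from the strike.
tan(apparent dip) = tan 35° · sin 50° = 0.5364
α = arctan(0.5364) = 28.21°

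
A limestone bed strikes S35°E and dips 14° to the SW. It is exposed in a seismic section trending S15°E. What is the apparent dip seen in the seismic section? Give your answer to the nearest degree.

5°

The strike is S35°E and the section trends S15°E; the acute angle between them is β = 20°.
tan(apparent dip) = tan 14° · sin 20° = 0.0853
α = arctan(0.0853) = 4.87°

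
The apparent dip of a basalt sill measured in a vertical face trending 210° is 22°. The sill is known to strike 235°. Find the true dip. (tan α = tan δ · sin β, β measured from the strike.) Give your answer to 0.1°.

β = acute angle between strike 235° and section 210° = 25°.
tan(true dip) = tan 22° / sin 25° = 0.9560
true dip = arctan 0.9560 = 43.71°

43.7°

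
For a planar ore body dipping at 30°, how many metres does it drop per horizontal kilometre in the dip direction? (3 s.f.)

577 m

drop per km = 1000 × tan 30° = 1000 × 0.5774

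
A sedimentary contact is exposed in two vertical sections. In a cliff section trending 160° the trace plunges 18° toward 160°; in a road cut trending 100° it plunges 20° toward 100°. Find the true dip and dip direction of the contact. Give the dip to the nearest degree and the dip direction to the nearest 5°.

Each apparent-dip line lies in the plane. As unit vectors (x east, y north, z up), v₁ plunges 18°→160° and v₂ plunges 20°→100°.
The plane normal is n = v₁ × v₂ ∝ (0.255, -0.175, 0.774).
Dip δ = arctan(|n_h|/n_z) = arctan(0.309/0.774) = 21.8°.
Dip direction = azimuth of (n_x, n_y) = atan2(0.255, -0.175) = 124°.

true dip 22°, dip direction 125°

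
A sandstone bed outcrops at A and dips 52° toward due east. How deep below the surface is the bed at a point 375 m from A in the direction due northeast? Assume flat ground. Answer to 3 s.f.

339 m

The hole lies 45° from the dip direction, so the down-dip offset is 375 × cos 45° = 265.17 m.
Depth = down-dip offset × tan(dip) = 265.17 × tan 52° = 265.17 × 1.2799
Depth = 339.40 m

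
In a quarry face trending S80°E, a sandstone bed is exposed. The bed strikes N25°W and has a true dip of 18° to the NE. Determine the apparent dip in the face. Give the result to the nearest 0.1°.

Angle between strike (N25°W) and section (S80°E): β = 55°.
tan(apparent dip) = tan 18° · sin 55° = 0.2662
α = arctan(0.2662) = 14.90°

14.9°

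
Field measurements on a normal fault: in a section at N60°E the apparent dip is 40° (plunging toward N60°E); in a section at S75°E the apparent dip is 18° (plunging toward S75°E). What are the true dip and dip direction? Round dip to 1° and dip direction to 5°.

The two traces are lines in the plane: v₁ = (sin 60°·cos 40°, cos 60°·cos 40°, −sin 40°), v₂ = (sin 105°·cos 18°, cos 105°·cos 18°, −sin 18°).
The plane normal is n = v₁ × v₂ ∝ (0.277, 0.385, 0.515).
Dip δ = arctan(|n_h|/n_z) = arctan(0.474/0.515) = 42.6°.
The horizontal component of n points toward azimuth atan2(n_x, n_y) = 36°, the dip direction.

true dip 43°, dip direction 035°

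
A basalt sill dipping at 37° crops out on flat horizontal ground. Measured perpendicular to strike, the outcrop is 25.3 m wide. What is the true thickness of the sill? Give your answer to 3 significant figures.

15.2 m

True thickness t = w · sin(dip) = 25.3 × sin 37°
t = 25.3 × 0.6018 = 15.226 m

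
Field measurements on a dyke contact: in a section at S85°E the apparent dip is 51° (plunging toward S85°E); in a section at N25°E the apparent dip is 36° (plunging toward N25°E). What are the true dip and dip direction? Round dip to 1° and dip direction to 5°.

Represent each trace as a vector plunging at its apparent dip toward its trend (east-north-up frame): v₁ = (0.627, -0.055, -0.777), v₂ = (0.342, 0.733, -0.588).
Cross product v₁ × v₂ gives the pole to the plane: n ∝ (0.602, 0.103, 0.478).
tan δ = √(n_x²+n_y²)/n_z = 0.611/0.478, so δ = 51.9°.
The horizontal component of n points toward azimuth atan2(n_x, n_y) = 80°, the dip direction.

true dip 52°, dip direction 080°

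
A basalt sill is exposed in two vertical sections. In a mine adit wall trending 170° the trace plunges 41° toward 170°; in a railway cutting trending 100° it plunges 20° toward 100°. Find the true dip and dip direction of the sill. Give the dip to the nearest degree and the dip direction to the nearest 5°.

true dip 41°, dip direction 165°

Represent each trace as a vector plunging at its apparent dip toward its trend (east-north-up frame): v₁ = (0.131, -0.743, -0.656), v₂ = (0.925, -0.163, -0.342).
n = v₁ × v₂ = (0.147, -0.562, 0.666) (taken with n_z > 0).
True dip = arccos(n_z / |n|) = arccos(0.7536) = 41.1°.
The horizontal component of n points toward azimuth atan2(n_x, n_y) = 165°, the dip direction.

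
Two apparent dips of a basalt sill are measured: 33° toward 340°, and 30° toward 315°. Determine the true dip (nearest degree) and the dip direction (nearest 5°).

true dip 33°, dip direction 340°

Represent each trace as a vector plunging at its apparent dip toward its trend (east-north-up frame): v₁ = (-0.287, 0.788, -0.545), v₂ = (-0.612, 0.612, -0.500).
n = v₁ × v₂ = (-0.061, 0.190, 0.307) (taken with n_z > 0).
tan δ = √(n_x²+n_y²)/n_z = 0.200/0.307, so δ = 33.0°.
Dip direction = azimuth of (n_x, n_y) = atan2(-0.061, 0.190) = 342°.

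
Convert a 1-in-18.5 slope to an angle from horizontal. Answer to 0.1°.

tan θ = 1/18.5 = 0.0541
θ = arctan(0.0541) = 3.09°

3.1°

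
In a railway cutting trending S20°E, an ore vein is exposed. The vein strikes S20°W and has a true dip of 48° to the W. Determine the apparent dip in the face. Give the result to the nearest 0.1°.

The section lies 40° from the strike.
tan α = tan 48° × sin 40° = 1.1106 × 0.6428 = 0.7139
apparent dip = arctan 0.7139 = 35.52°

35.5°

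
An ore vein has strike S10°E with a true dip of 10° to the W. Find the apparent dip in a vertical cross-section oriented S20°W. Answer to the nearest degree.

Angle between strike (S10°E) and section (S20°W): β = 30°.
tan α = tan 10° × sin 30° = 0.1763 × 0.5000 = 0.0882
α = arctan(0.0882) = 5.04°

5°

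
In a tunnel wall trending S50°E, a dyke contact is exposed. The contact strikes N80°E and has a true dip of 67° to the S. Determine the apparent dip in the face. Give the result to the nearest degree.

61°

Angle between strike (N80°E) and section (S50°E): β = 50°.
tan α = tan 67° × sin 50° = 2.3559 × 0.7660 = 1.8047
α = arctan(1.8047) = 61.01°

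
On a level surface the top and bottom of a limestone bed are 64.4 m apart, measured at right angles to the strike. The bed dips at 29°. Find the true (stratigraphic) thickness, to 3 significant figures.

True thickness t = w · sin(dip) = 64.4 × sin 29°
t = 64.4 × 0.4848 = 31.222 m

31.2 m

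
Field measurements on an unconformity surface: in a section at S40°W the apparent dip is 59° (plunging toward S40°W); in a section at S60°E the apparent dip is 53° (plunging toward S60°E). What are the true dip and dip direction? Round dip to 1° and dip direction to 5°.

true dip 67°, dip direction 175°

Each apparent-dip line lies in the plane. As unit vectors (x east, y north, z up), v₁ plunges 59°→S40°W and v₂ plunges 53°→S60°E.
Cross product v₁ × v₂ gives the pole to the plane: n ∝ (0.057, -0.711, 0.305).
Dip δ = arctan(|n_h|/n_z) = arctan(0.713/0.305) = 66.8°.
Dip direction = azimuth of (n_x, n_y) = atan2(0.057, -0.711) = 175°.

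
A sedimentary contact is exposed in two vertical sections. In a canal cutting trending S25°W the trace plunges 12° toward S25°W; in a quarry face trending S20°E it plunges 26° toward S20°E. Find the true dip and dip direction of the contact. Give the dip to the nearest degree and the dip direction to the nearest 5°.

Represent each trace as a vector plunging at its apparent dip toward its trend (east-north-up frame): v₁ = (-0.413, -0.887, -0.208), v₂ = (0.307, -0.845, -0.438).
n = v₁ × v₂ = (0.213, -0.245, 0.622) (taken with n_z > 0).
tan δ = √(n_x²+n_y²)/n_z = 0.325/0.622, so δ = 27.6°.
Dip direction = azimuth of (n_x, n_y) = atan2(0.213, -0.245) = 139°.

true dip 28°, dip direction 140°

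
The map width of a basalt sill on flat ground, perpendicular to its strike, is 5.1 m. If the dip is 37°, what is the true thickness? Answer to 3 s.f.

True thickness t = w · sin(dip) = 5.1 × sin 37°
t = 5.1 × 0.6018 = 3.069 m

3.07 m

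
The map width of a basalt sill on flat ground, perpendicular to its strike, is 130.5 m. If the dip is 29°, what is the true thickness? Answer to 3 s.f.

True thickness t = w · sin(dip) = 130.5 × sin 29°
t = 130.5 × 0.4848 = 63.268 m

63.3 m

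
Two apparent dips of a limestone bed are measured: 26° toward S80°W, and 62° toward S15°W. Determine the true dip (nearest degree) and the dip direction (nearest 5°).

true dip 62°, dip direction 185°

The two traces are lines in the plane: v₁ = (sin 260°·cos 26°, cos 260°·cos 26°, −sin 26°), v₂ = (sin 195°·cos 62°, cos 195°·cos 62°, −sin 62°).
The plane normal is n = v₁ × v₂ ∝ (-0.061, -0.728, 0.382).
True dip = arccos(n_z / |n|) = arccos(0.4636) = 62.4°.
Dip direction = atan2(-0.061, -0.728) = 185° (azimuth of n's horizontal projection).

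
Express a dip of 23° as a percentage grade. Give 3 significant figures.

grade % = 100 × tan 23° = 100 × 0.4245

42.4%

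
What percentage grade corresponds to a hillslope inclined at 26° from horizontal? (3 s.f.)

grade % = 100 × tan 26° = 100 × 0.4877

48.8%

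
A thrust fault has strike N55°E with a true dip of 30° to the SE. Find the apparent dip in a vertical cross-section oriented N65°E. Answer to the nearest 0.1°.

Angle between strike (N55°E) and section (N65°E): β = 10°.
tan(apparent dip) = tan 30° · sin 10° = 0.1003
apparent dip = arctan 0.1003 = 5.73°

5.7°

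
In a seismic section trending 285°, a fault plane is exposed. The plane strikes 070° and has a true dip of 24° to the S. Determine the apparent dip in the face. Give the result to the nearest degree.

Angle between strike (070°) and section (285°): β = 35°.
tan(apparent dip) = tan 24° · sin 35° = 0.2554
α = arctan(0.2554) = 14.33°

14°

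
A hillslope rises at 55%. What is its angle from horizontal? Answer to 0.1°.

tan θ = 55/100 = 0.5500
θ = arctan(0.5500) = 28.81°

28.8°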